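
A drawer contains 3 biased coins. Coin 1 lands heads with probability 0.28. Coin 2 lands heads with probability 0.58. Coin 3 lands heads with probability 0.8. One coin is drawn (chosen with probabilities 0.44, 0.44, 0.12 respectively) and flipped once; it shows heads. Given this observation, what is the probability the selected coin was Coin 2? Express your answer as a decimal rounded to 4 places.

Posterior probability ≈ 0.5379

Tabulate prior·likelihood by source: [1] prior 0.44, lik 0.28, product 0.1232; [2] prior 0.44, lik 0.58, product 0.2552; [3] prior 0.12, lik 0.8, product 0.09600.
Normalizing constant = 0.47440; the posterior for Coin 2 is its product over the sum, 0.2552/0.47440 = 0.5379.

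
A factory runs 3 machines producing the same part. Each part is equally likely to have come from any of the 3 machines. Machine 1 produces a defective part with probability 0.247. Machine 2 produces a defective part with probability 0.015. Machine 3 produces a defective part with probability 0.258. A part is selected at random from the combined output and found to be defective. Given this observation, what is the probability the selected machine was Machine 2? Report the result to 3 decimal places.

Posterior probability ≈ 0.029

Tabulate prior·likelihood by source: [1] prior 0.333333, lik 0.247, product 0.08233; [2] prior 0.333333, lik 0.015, product 0.005000; [3] prior 0.333333, lik 0.258, product 0.08600.
Normalizing constant = 0.17333; the posterior for Machine 2 is its product over the sum, 0.005000/0.17333 = 0.029.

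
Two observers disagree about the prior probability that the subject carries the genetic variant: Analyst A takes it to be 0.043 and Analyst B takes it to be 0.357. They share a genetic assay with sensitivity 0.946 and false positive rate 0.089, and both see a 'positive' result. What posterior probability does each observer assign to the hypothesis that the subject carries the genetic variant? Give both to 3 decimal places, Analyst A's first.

The likelihood ratio for a 'positive' result is 0.946/0.089 = 10.629.
Analyst A: prior odds 0.043/0.957 = 0.044932; posterior odds 0.47759; posterior probability 0.323.
Analyst B: prior odds 0.357/0.643 = 0.55521; posterior odds 5.9014; posterior probability 0.855.

Analyst A: 0.323; Analyst B: 0.855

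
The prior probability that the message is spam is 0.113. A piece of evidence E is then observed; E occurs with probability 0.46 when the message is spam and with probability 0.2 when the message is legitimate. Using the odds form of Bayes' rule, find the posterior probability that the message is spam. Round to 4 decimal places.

Posterior probability ≈ 0.2266

Prior odds = 0.113/(1−0.113) = 0.12740. In log-odds, ln(0.12740) = -2.0605.
Add log likelihood ratio: ln(2.3000) = 0.83291.
Posterior log-odds = -1.2275, so posterior odds = exp(-1.2275) = 0.29301. Converting, P(H|E) = 0.29301/1.2930 = 0.2266.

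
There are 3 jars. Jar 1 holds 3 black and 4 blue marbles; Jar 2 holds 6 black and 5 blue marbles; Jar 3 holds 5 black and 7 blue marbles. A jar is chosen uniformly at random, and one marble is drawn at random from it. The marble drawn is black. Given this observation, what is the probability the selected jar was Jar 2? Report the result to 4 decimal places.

Posterior probability ≈ 0.3922

Tabulate prior·likelihood by source: [1] prior 0.333333, lik 0.4286, product 0.1429; [2] prior 0.333333, lik 0.5455, product 0.1818; [3] prior 0.333333, lik 0.4167, product 0.1389.
Normalizing constant = 0.46356; the posterior for Jar 2 is its product over the sum, 0.1818/0.46356 = 0.3922.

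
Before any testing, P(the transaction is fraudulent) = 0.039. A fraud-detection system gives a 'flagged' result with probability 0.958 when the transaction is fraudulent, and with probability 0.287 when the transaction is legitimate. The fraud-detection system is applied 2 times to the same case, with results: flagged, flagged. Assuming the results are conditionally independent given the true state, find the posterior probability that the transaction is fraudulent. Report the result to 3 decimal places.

Posterior P(H) ≈ 0.311

Let H be the event that the transaction is fraudulent; start with P(H) = 0.039. P('flagged'|H) = 0.958, P('flagged'|¬H) = 0.287.
Update on result 1 ('flagged'): P(H) ← 0.958·0.0390 / (0.958·0.0390 + 0.287·0.9610) = 0.037362/0.31317 = 0.1193.
Update on result 2 ('flagged'): P(H) ← 0.958·0.1193 / (0.958·0.1193 + 0.287·0.8807) = 0.11429/0.36705 = 0.3114.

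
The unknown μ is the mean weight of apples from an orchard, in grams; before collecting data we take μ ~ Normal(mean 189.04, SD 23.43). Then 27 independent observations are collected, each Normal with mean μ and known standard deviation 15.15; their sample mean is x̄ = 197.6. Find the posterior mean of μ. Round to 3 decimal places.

Prior precision 1/τ₀² = 1/23.43² = 0.00182161; data precision n/σ² = 27/15.15² = 0.117636.
Posterior precision = 0.00182161 + 0.117636 = 0.119457.
Posterior mean = (0.00182161·189.04 + 0.117636·197.6) / 0.119457 = 197.469.

Posterior mean ≈ 197.469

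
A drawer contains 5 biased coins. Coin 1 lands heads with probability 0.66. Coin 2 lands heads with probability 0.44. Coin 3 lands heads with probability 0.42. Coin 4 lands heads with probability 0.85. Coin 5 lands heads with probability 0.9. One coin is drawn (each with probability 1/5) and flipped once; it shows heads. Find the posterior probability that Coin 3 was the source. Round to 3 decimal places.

Posterior probability ≈ 0.128

Tabulate prior·likelihood by source: [1] prior 0.2, lik 0.66, product 0.1320; [2] prior 0.2, lik 0.44, product 0.08800; [3] prior 0.2, lik 0.42, product 0.08400; [4] prior 0.2, lik 0.85, product 0.1700; [5] prior 0.2, lik 0.9, product 0.1800.
Normalizing constant = 0.65400; the posterior for Coin 3 is its product over the sum, 0.08400/0.65400 = 0.128.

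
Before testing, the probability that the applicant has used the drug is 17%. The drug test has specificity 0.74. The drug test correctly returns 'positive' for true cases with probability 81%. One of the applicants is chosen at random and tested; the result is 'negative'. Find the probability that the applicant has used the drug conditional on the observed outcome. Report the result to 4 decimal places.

Let H be the event that the applicant has used the drug. P(H) = 0.17, so P(¬H) = 0.83. With E the 'negative' result, P(E|H) = 0.19 and P(E|¬H) = 0.74.
P(E) = 0.19·0.17 + 0.74·0.83 = 0.032300 + 0.61420 = 0.64650.
By Bayes' theorem, P(H|E) = 0.032300 / 0.64650 = 0.0500.

P(H | E) ≈ 0.0500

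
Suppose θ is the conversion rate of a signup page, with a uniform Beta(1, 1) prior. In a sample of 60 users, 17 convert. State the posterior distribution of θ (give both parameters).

Posterior: Beta(18, 44)

Observing 17 successes and 43 failures updates Beta(1, 1) by adding the success and failure counts to the two shape parameters: α = 1+17 = 18, β = 1+43 = 44.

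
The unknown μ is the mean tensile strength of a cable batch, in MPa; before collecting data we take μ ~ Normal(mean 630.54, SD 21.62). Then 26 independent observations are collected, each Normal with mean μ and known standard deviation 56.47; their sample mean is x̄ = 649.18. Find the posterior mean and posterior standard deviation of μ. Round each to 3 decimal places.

Posterior mean ≈ 645.306; posterior SD ≈ 9.857

With known σ, the Normal prior is conjugate. Weight on the data is w = (n/σ²)/(n/σ² + 1/τ₀²) = 0.00815338/(0.00815338+0.00213938) = 0.79215.
Posterior mean = w·x̄ + (1−w)·μ₀ = 0.79215·649.18 + 0.20785·630.54 = 645.306. Posterior variance = 1/(0.00815338+0.00213938) = 97.1556, so SD = 9.857.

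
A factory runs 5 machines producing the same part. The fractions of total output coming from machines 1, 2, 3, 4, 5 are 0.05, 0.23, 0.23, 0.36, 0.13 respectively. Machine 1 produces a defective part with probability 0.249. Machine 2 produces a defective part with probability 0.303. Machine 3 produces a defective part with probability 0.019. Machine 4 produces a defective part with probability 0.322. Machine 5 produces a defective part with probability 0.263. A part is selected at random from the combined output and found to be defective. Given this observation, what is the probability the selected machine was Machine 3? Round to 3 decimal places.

P(defective|M1) = 0.249; P(defective|M2) = 0.303; P(defective|M3) = 0.019; P(defective|M4) = 0.322; P(defective|M5) = 0.263.
Prior × likelihood for each source: 0.05·0.249=0.01245, 0.23·0.303=0.06969, 0.23·0.019=0.004370, 0.36·0.322=0.1159, 0.13·0.263=0.03419. Summing gives P(defective) = 0.23662.
P(Machine 3 | defective) = 0.004370 / 0.23662 = 0.018.

Posterior probability ≈ 0.018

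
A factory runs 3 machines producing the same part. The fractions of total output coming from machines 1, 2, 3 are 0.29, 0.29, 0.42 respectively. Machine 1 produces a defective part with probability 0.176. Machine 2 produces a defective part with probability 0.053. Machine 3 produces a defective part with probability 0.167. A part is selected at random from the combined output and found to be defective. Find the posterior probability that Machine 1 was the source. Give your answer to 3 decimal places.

Tabulate prior·likelihood by source: [1] prior 0.29, lik 0.176, product 0.05104; [2] prior 0.29, lik 0.053, product 0.01537; [3] prior 0.42, lik 0.167, product 0.07014.
Normalizing constant = 0.13655; the posterior for Machine 1 is its product over the sum, 0.05104/0.13655 = 0.374.

Posterior probability ≈ 0.374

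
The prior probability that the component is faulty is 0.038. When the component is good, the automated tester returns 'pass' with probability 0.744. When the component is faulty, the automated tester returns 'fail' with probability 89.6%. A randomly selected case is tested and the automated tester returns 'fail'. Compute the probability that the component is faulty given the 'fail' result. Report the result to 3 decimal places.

P(H | E) ≈ 0.121

Write H for 'the component is faulty'. Prior odds H:¬H = 0.038/0.962 = 0.039501. For the 'fail' outcome, the likelihood ratio is 0.896/0.256 = 3.5000.
Posterior odds = 0.039501 × 3.5000 = 0.13825, so P(H|E) = 0.13825/(1+0.13825) = 0.121.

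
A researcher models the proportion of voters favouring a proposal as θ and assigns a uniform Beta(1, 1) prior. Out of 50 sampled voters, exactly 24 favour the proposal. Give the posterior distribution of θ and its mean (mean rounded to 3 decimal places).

Observing 24 successes and 26 failures updates Beta(1, 1) by adding the success and failure counts to the two shape parameters: α = 1+24 = 25, β = 1+26 = 27.
E[θ | data] = 25/(25+27) = 0.481.

Posterior: Beta(25, 27); mean ≈ 0.481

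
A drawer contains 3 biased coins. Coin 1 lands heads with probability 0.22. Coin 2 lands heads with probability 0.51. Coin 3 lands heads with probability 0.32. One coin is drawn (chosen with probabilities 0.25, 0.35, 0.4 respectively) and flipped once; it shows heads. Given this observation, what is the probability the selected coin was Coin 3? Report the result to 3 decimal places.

P(heads|C1) = 0.22; P(heads|C2) = 0.51; P(heads|C3) = 0.32.
Prior × likelihood for each source: 0.25·0.22=0.05500, 0.35·0.51=0.1785, 0.4·0.32=0.1280. Summing gives P(heads) = 0.36150.
P(Coin 3 | heads) = 0.1280 / 0.36150 = 0.354.

Posterior probability ≈ 0.354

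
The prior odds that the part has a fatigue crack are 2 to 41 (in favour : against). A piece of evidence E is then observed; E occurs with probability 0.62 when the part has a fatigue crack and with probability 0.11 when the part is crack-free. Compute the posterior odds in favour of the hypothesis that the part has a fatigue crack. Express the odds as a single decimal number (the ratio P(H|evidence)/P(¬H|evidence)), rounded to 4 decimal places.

Posterior odds ≈ 0.2749

Prior odds = 2/41 = 0.048780.
Likelihood ratio for E = 0.62/0.11 = 5.6364.
Posterior odds = prior odds × LR = 0.27494.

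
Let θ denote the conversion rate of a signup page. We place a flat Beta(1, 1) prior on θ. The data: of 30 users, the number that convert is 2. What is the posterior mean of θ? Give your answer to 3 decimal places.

Posterior mean ≈ 0.094

Observing 2 successes and 28 failures updates Beta(1, 1) by adding the success and failure counts to the two shape parameters: α = 1+2 = 3, β = 1+28 = 29.
Posterior mean = α/(α+β) = 3/32 = 0.094.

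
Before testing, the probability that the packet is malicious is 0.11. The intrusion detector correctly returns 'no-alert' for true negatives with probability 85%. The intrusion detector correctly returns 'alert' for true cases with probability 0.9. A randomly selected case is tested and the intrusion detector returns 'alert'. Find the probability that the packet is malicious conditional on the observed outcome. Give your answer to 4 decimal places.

P(H | E) ≈ 0.4258

Let H be the event that the packet is malicious. P(H) = 0.11, so P(¬H) = 0.89. With E the 'alert' result, P(E|H) = 0.9 and P(E|¬H) = 0.15.
P(E) = 0.9·0.11 + 0.15·0.89 = 0.099000 + 0.13350 = 0.23250.
By Bayes' theorem, P(H|E) = 0.099000 / 0.23250 = 0.4258.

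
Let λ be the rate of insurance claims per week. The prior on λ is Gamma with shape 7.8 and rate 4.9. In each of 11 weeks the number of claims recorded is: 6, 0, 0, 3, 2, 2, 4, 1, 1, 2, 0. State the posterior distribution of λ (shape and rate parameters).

Total count ∑xᵢ = 21 over n = 11 weeks.
Gamma is conjugate to the Poisson likelihood: posterior is Gamma(shape = 7.8+21 = 28.8, rate = 4.9+11 = 15.9).

Posterior: Gamma(shape=28.8, rate=15.9)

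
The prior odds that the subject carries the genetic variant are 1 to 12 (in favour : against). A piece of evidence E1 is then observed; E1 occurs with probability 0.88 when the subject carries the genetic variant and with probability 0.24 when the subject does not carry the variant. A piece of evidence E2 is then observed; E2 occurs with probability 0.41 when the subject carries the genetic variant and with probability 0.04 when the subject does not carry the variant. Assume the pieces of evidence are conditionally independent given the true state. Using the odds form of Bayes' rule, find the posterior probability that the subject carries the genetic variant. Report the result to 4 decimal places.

Posterior probability ≈ 0.7580

Prior odds = 1/12 = 0.083333.
Likelihood ratio for E1 = 0.88/0.24 = 3.6667.
Likelihood ratio for E2 = 0.41/0.04 = 10.250.
Posterior odds = prior odds × LR₁ × LR₂ = 3.1319.
Posterior probability = odds/(1+odds) = 3.1319/4.1319 = 0.7580.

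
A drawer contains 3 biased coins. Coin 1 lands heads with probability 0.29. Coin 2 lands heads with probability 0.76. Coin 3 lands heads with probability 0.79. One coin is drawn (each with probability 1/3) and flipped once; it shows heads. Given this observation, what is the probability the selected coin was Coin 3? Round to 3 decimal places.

Posterior probability ≈ 0.429

Tabulate prior·likelihood by source: [1] prior 0.333333, lik 0.29, product 0.09667; [2] prior 0.333333, lik 0.76, product 0.2533; [3] prior 0.333333, lik 0.79, product 0.2633.
Normalizing constant = 0.61333; the posterior for Coin 3 is its product over the sum, 0.2633/0.61333 = 0.429.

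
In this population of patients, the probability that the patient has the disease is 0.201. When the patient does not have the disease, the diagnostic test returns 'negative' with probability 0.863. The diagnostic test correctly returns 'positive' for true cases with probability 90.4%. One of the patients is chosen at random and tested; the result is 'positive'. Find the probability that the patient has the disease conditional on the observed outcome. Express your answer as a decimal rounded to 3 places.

P(H | E) ≈ 0.624

Write H for 'the patient has the disease'. Prior odds H:¬H = 0.201/0.799 = 0.25156. For the 'positive' outcome, the likelihood ratio is 0.904/0.137 = 6.5985.
Posterior odds = 0.25156 × 6.5985 = 1.6600, so P(H|E) = 1.6600/(1+1.6600) = 0.624.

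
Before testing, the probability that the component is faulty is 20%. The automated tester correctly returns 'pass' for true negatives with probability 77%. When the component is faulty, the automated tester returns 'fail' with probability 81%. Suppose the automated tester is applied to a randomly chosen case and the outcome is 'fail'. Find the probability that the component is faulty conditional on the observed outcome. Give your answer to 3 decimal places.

P(H | E) ≈ 0.468

Write H for 'the component is faulty'. Prior odds H:¬H = 0.2/0.8 = 0.25000. For the 'fail' outcome, the likelihood ratio is 0.81/0.23 = 3.5217.
Posterior odds = 0.25000 × 3.5217 = 0.88043, so P(H|E) = 0.88043/(1+0.88043) = 0.468.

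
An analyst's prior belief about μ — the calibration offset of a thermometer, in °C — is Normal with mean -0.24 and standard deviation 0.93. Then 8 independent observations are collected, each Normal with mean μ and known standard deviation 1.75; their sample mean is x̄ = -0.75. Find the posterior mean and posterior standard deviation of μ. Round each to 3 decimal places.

With known σ, the Normal prior is conjugate. Weight on the data is w = (n/σ²)/(n/σ² + 1/τ₀²) = 2.61224/(2.61224+1.15620) = 0.69319.
Posterior mean = w·x̄ + (1−w)·μ₀ = 0.69319·-0.75 + 0.30681·-0.24 = -0.594. Posterior variance = 1/(2.61224+1.15620) = 0.265361, so SD = 0.515.

Posterior mean ≈ -0.594; posterior SD ≈ 0.515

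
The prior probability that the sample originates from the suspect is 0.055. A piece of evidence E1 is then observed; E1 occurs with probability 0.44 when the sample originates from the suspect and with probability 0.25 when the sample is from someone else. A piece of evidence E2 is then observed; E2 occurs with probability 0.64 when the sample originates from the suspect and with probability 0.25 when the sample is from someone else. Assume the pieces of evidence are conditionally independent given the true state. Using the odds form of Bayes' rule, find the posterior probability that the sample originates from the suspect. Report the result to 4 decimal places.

Posterior probability ≈ 0.2078

Prior odds = 0.055/(1−0.055) = 0.058201. In log-odds, ln(0.058201) = -2.8439.
Add log likelihood ratios: ln(1.7600) + ln(2.5600) = 1.5053.
Posterior log-odds = -1.3385, so posterior odds = exp(-1.3385) = 0.26223. Converting, P(H|E) = 0.26223/1.2622 = 0.2078.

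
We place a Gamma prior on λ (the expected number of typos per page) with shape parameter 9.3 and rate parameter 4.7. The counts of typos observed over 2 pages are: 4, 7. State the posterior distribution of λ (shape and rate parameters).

Total count ∑xᵢ = 11 over n = 2 pages.
Gamma is conjugate to the Poisson likelihood: posterior is Gamma(shape = 9.3+11 = 20.3, rate = 4.7+2 = 6.7).

Posterior: Gamma(shape=20.3, rate=6.7)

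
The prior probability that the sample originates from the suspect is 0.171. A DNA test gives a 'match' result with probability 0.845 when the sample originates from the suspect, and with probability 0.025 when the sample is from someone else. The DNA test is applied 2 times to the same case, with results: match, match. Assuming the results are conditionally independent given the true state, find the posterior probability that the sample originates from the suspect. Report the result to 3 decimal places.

With H the event that the sample originates from the suspect, the joint likelihood of the observed sequence is P(data|H) = 0.845·0.845 = 0.71402 and P(data|¬H) = 0.025·0.025 = 0.00062500.
Bayes: P(H|data) = 0.171·0.71402 / (0.171·0.71402 + 0.829·0.00062500) = 0.12210/0.12262 = 0.9958.

Posterior P(H) ≈ 0.996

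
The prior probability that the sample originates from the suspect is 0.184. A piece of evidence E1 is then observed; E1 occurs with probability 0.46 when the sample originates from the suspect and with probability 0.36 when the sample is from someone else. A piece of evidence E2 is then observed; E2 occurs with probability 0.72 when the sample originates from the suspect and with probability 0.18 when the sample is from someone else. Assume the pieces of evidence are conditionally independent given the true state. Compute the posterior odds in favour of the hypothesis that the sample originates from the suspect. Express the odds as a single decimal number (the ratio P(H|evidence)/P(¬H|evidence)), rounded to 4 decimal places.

Posterior odds ≈ 1.1525

Prior odds = 0.184/(1−0.184) = 0.22549.
Likelihood ratio for E1 = 0.46/0.36 = 1.2778.
Likelihood ratio for E2 = 0.72/0.18 = 4.0000.
Posterior odds = prior odds × LR₁ × LR₂ = 1.1525.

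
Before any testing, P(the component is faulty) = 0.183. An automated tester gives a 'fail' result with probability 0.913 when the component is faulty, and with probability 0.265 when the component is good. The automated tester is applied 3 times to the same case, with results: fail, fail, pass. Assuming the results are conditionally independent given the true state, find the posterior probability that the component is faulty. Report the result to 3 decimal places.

Let H be the event that the component is faulty; start with P(H) = 0.183. P('fail'|H) = 0.913, P('fail'|¬H) = 0.265.
Update on result 1 ('fail'): P(H) ← 0.913·0.1830 / (0.913·0.1830 + 0.265·0.8170) = 0.16708/0.38358 = 0.4356.
Update on result 2 ('fail'): P(H) ← 0.913·0.4356 / (0.913·0.4356 + 0.265·0.5644) = 0.39768/0.54725 = 0.7267.
Update on result 3 ('pass'): P(H) ← 0.087·0.7267 / (0.087·0.7267 + 0.735·0.2733) = 0.063221/0.26411 = 0.2394.

Posterior P(H) ≈ 0.239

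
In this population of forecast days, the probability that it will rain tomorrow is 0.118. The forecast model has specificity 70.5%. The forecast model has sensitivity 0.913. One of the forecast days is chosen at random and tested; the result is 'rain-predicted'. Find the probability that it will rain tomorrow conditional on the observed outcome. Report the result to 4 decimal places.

P(H | E) ≈ 0.2928

Let H be the event that it will rain tomorrow. P(H) = 0.118, so P(¬H) = 0.882. With E the 'rain-predicted' result, P(E|H) = 0.913 and P(E|¬H) = 0.295.
P(E) = 0.913·0.118 + 0.295·0.882 = 0.10773 + 0.26019 = 0.36792.
By Bayes' theorem, P(H|E) = 0.10773 / 0.36792 = 0.2928.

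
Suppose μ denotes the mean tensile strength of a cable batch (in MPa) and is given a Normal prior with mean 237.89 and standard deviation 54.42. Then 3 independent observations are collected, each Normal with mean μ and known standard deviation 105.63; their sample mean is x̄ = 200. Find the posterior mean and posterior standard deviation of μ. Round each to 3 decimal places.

Posterior mean ≈ 221.094; posterior SD ≈ 40.604

Prior precision 1/τ₀² = 1/54.42² = 0.00033766; data precision n/σ² = 3/105.63² = 0.00026887.
Posterior precision = 0.00033766 + 0.00026887 = 0.00060654, giving posterior SD = 1/√0.00060654 = 40.604.
Posterior mean = (0.00033766·237.89 + 0.00026887·200) / 0.00060654 = 221.094.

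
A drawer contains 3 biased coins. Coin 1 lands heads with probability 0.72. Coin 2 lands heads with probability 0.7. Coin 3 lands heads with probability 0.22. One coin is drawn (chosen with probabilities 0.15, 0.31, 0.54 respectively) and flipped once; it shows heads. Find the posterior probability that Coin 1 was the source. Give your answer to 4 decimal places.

Posterior probability ≈ 0.2434

P(heads|C1) = 0.72; P(heads|C2) = 0.7; P(heads|C3) = 0.22.
Prior × likelihood for each source: 0.15·0.72=0.1080, 0.31·0.7=0.2170, 0.54·0.22=0.1188. Summing gives P(heads) = 0.44380.
P(Coin 1 | heads) = 0.1080 / 0.44380 = 0.2434.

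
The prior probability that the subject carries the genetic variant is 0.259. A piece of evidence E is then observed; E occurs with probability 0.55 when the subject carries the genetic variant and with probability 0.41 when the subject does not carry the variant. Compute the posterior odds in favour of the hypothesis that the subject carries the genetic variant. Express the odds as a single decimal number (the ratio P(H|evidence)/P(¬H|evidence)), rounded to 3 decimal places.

Posterior odds ≈ 0.469

Prior odds = 0.259/(1−0.259) = 0.34953.
Likelihood ratio for E = 0.55/0.41 = 1.3415.
Posterior odds = prior odds × LR = 0.46888.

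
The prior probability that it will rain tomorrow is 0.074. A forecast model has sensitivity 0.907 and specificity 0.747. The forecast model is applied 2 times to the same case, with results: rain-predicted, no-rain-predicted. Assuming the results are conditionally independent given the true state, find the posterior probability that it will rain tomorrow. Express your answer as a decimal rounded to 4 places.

Posterior P(H) ≈ 0.0344

Let H be the event that it will rain tomorrow; start with P(H) = 0.074. P('rain-predicted'|H) = 0.907, P('rain-predicted'|¬H) = 0.253.
Update on result 1 ('rain-predicted'): P(H) ← 0.907·0.0740 / (0.907·0.0740 + 0.253·0.9260) = 0.067118/0.30140 = 0.2227.
Update on result 2 ('no-rain-predicted'): P(H) ← 0.093·0.2227 / (0.093·0.2227 + 0.747·0.7773) = 0.020710/0.60136 = 0.0344.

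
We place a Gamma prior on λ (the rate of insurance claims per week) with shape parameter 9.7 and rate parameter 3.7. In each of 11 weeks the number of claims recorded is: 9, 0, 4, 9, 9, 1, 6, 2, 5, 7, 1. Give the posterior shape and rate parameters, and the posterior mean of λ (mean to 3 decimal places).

The Poisson likelihood adds the total count to the shape and the number of exposure periods to the rate. Here ∑xᵢ = 53 and n = 11, so shape 9.7→62.7 and rate 3.7→14.7.
Posterior mean = shape/rate = 62.7/14.7 = 4.265.

Posterior: Gamma(shape=62.7, rate=14.7); mean ≈ 4.265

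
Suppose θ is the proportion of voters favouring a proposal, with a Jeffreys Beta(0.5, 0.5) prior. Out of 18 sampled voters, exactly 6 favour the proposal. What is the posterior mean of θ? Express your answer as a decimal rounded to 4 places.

Observing 6 successes and 12 failures updates Beta(0.5, 0.5) by adding the success and failure counts to the two shape parameters: α = 0.5+6 = 6.5, β = 0.5+12 = 12.5.
E[θ | data] = 6.5/(6.5+12.5) = 0.3421.

Posterior mean ≈ 0.3421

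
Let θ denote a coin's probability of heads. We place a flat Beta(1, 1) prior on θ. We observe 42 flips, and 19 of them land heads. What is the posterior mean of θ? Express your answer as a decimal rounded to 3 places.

Posterior mean ≈ 0.455

Observing 19 successes and 23 failures updates Beta(1, 1) by adding the success and failure counts to the two shape parameters: α = 1+19 = 20, β = 1+23 = 24.
Posterior mean = α/(α+β) = 20/44 = 0.455.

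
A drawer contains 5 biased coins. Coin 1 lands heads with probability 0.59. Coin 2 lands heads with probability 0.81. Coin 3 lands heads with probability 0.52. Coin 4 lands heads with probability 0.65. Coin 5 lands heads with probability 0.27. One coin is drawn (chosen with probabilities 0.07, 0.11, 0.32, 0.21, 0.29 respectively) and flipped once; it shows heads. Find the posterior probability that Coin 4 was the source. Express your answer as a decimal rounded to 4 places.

Tabulate prior·likelihood by source: [1] prior 0.07, lik 0.59, product 0.04130; [2] prior 0.11, lik 0.81, product 0.08910; [3] prior 0.32, lik 0.52, product 0.1664; [4] prior 0.21, lik 0.65, product 0.1365; [5] prior 0.29, lik 0.27, product 0.07830.
Normalizing constant = 0.51160; the posterior for Coin 4 is its product over the sum, 0.1365/0.51160 = 0.2668.

Posterior probability ≈ 0.2668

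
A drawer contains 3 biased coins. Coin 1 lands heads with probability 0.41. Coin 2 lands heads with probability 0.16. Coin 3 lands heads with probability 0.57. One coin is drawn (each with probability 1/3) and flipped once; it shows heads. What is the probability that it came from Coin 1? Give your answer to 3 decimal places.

Posterior probability ≈ 0.360

Tabulate prior·likelihood by source: [1] prior 0.333333, lik 0.41, product 0.1367; [2] prior 0.333333, lik 0.16, product 0.05333; [3] prior 0.333333, lik 0.57, product 0.1900.
Normalizing constant = 0.38000; the posterior for Coin 1 is its product over the sum, 0.1367/0.38000 = 0.360.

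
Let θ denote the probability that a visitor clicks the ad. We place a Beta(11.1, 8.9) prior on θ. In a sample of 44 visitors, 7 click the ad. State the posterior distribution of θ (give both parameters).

The binomial likelihood is conjugate to the Beta prior: with 7 successes and 37 failures, the posterior is Beta(11.1+7, 8.9+37) = Beta(18.1, 45.9).

Posterior: Beta(18.1, 45.9)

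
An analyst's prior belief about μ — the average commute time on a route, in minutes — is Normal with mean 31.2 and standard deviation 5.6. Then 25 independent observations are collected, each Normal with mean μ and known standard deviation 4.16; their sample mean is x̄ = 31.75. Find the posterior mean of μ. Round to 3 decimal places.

Posterior mean ≈ 31.738

With known σ, the Normal prior is conjugate. Weight on the data is w = (n/σ²)/(n/σ² + 1/τ₀²) = 1.44462/(1.44462+0.0318878) = 0.97840.
Posterior mean = w·x̄ + (1−w)·μ₀ = 0.97840·31.75 + 0.021597·31.2 = 31.738.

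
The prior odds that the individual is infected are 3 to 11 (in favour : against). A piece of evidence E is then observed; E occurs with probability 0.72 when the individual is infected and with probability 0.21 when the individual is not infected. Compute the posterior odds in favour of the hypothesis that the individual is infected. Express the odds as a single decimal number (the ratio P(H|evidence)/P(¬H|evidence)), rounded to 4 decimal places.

Posterior odds ≈ 0.9351

Prior odds = 3/11 = 0.27273. In log-odds, ln(0.27273) = -1.2993.
Add log likelihood ratio: ln(3.4286) = 1.2321.
Posterior log-odds = -0.067139, so posterior odds = exp(-0.067139) = 0.93506.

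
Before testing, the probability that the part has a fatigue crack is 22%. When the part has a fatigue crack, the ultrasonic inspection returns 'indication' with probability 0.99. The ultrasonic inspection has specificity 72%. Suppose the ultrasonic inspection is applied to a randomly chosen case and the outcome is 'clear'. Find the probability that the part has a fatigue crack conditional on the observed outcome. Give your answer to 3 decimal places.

Let H be the event that the part has a fatigue crack. P(H) = 0.22, so P(¬H) = 0.78. With E the 'clear' result, P(E|H) = 0.01 and P(E|¬H) = 0.72.
P(E) = 0.01·0.22 + 0.72·0.78 = 0.0022000 + 0.56160 = 0.56380.
By Bayes' theorem, P(H|E) = 0.0022000 / 0.56380 = 0.004.

P(H | E) ≈ 0.004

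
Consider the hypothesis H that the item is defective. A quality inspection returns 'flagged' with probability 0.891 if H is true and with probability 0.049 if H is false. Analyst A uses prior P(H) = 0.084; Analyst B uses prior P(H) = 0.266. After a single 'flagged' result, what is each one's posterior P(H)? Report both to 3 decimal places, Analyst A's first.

Analyst A: 0.625; Analyst B: 0.868

The likelihood ratio for a 'flagged' result is 0.891/0.049 = 18.184.
Analyst A: prior odds 0.084/0.916 = 0.091703; posterior odds 1.6675; posterior probability 0.625.
Analyst B: prior odds 0.266/0.734 = 0.36240; posterior odds 6.5897; posterior probability 0.868.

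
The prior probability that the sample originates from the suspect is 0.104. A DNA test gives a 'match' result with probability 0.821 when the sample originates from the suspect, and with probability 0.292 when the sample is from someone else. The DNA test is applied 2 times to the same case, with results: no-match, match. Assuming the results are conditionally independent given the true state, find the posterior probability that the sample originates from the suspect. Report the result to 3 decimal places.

With H the event that the sample originates from the suspect, the joint likelihood of the observed sequence is P(data|H) = 0.179·0.821 = 0.14696 and P(data|¬H) = 0.708·0.292 = 0.20674.
Bayes: P(H|data) = 0.104·0.14696 / (0.104·0.14696 + 0.896·0.20674) = 0.015284/0.20052 = 0.0762.

Posterior P(H) ≈ 0.076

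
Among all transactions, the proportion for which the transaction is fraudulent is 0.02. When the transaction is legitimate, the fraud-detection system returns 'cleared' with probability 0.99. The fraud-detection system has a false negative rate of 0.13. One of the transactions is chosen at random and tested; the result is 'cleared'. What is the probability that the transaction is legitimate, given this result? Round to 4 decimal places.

Write H for 'the transaction is fraudulent'. Prior odds H:¬H = 0.02/0.98 = 0.020408. For the 'cleared' outcome, the likelihood ratio is 0.13/0.99 = 0.13131.
Posterior odds = 0.020408 × 0.13131 = 0.0026799, so P(H|E) = 0.0026799/(1+0.0026799) = 0.0027. Then P(¬H|E) = 1 − 0.0027 = 0.9973.

P(¬H | E) ≈ 0.9973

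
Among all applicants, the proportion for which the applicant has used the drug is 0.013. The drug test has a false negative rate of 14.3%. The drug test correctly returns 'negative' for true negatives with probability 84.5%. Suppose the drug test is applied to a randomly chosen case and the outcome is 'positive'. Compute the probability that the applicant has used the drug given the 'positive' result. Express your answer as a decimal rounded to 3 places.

Write H for 'the applicant has used the drug'. Prior odds H:¬H = 0.013/0.987 = 0.013171. For the 'positive' outcome, the likelihood ratio is 0.857/0.155 = 5.5290.
Posterior odds = 0.013171 × 5.5290 = 0.072824, so P(H|E) = 0.072824/(1+0.072824) = 0.068.

P(H | E) ≈ 0.068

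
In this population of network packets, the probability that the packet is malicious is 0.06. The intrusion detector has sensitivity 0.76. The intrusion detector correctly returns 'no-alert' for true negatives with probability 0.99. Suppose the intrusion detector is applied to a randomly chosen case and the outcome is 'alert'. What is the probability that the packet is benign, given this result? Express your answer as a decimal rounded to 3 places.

Write H for 'the packet is malicious'. Prior odds H:¬H = 0.06/0.94 = 0.063830. For the 'alert' outcome, the likelihood ratio is 0.76/0.01 = 76.000.
Posterior odds = 0.063830 × 76.000 = 4.8511, so P(H|E) = 4.8511/(1+4.8511) = 0.829. Then P(¬H|E) = 1 − 0.829 = 0.171.

P(¬H | E) ≈ 0.171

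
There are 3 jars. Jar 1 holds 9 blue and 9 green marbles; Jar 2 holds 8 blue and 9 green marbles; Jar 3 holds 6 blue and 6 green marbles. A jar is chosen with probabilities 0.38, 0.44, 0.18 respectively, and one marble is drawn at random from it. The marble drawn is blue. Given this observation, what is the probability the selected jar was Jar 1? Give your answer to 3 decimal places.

P(blue|Jar 1) = 0.5; P(blue|Jar 2) = 0.4706; P(blue|Jar 3) = 0.5.
Prior × likelihood for each source: 0.38·0.5=0.1900, 0.44·0.4706=0.2071, 0.18·0.5=0.09000. Summing gives P(blue) = 0.48706.
P(Jar 1 | blue) = 0.1900 / 0.48706 = 0.390.

Posterior probability ≈ 0.390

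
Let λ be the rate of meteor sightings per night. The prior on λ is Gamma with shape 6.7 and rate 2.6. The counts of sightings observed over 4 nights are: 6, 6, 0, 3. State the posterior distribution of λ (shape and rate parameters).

Posterior: Gamma(shape=21.7, rate=6.6)

The Poisson likelihood adds the total count to the shape and the number of exposure periods to the rate. Here ∑xᵢ = 15 and n = 4, so shape 6.7→21.7 and rate 2.6→6.6.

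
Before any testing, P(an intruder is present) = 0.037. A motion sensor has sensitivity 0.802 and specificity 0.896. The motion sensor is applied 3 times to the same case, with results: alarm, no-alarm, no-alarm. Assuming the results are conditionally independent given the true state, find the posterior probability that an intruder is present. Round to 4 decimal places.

Let H be the event that an intruder is present; start with P(H) = 0.037. P('alarm'|H) = 0.802, P('alarm'|¬H) = 0.104.
Update on result 1 ('alarm'): P(H) ← 0.802·0.0370 / (0.802·0.0370 + 0.104·0.9630) = 0.029674/0.12983 = 0.2286.
Update on result 2 ('no-alarm'): P(H) ← 0.198·0.2286 / (0.198·0.2286 + 0.896·0.7714) = 0.045256/0.73646 = 0.0615.
Update on result 3 ('no-alarm'): P(H) ← 0.198·0.0615 / (0.198·0.0615 + 0.896·0.9385) = 0.012167/0.85311 = 0.0143.

Posterior P(H) ≈ 0.0143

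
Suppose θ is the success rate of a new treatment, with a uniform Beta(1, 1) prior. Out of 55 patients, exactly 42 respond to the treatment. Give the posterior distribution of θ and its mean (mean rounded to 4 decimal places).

The binomial likelihood is conjugate to the Beta prior: with 42 successes and 13 failures, the posterior is Beta(1+42, 1+13) = Beta(43, 14).
Posterior mean = α/(α+β) = 43/57 = 0.7544.

Posterior: Beta(43, 14); mean ≈ 0.7544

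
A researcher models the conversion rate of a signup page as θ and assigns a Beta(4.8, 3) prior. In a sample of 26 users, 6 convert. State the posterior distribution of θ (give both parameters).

Posterior: Beta(10.8, 23)

Observing 6 successes and 20 failures updates Beta(4.8, 3) by adding the success and failure counts to the two shape parameters: α = 4.8+6 = 10.8, β = 3+20 = 23.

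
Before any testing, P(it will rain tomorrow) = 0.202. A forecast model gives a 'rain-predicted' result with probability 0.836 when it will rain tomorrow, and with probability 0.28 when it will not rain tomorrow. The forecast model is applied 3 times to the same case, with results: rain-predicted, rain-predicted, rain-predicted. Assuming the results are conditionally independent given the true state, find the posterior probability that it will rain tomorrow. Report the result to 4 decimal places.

Posterior P(H) ≈ 0.8708

With H the event that it will rain tomorrow, the joint likelihood of the observed sequence is P(data|H) = 0.836·0.836·0.836 = 0.58428 and P(data|¬H) = 0.28·0.28·0.28 = 0.021952.
Bayes: P(H|data) = 0.202·0.58428 / (0.202·0.58428 + 0.798·0.021952) = 0.11802/0.13554 = 0.8708.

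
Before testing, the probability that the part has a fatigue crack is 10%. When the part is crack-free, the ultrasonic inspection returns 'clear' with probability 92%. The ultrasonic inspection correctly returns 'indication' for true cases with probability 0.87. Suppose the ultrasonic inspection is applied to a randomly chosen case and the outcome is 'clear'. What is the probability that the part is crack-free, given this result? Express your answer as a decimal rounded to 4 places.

Write H for 'the part has a fatigue crack'. Prior odds H:¬H = 0.1/0.9 = 0.11111. For the 'clear' outcome, the likelihood ratio is 0.13/0.92 = 0.14130.
Posterior odds = 0.11111 × 0.14130 = 0.015700, so P(H|E) = 0.015700/(1+0.015700) = 0.0155. Then P(¬H|E) = 1 − 0.0155 = 0.9845.

P(¬H | E) ≈ 0.9845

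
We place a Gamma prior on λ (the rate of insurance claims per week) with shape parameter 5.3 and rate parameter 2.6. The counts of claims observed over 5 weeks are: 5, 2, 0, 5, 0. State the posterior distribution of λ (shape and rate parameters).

Total count ∑xᵢ = 12 over n = 5 weeks.
Gamma is conjugate to the Poisson likelihood: posterior is Gamma(shape = 5.3+12 = 17.3, rate = 2.6+5 = 7.6).

Posterior: Gamma(shape=17.3, rate=7.6)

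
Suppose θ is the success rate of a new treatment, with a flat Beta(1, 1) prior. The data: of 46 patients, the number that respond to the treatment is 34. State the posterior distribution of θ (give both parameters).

Posterior: Beta(35, 13)

Observing 34 successes and 12 failures updates Beta(1, 1) by adding the success and failure counts to the two shape parameters: α = 1+34 = 35, β = 1+12 = 13.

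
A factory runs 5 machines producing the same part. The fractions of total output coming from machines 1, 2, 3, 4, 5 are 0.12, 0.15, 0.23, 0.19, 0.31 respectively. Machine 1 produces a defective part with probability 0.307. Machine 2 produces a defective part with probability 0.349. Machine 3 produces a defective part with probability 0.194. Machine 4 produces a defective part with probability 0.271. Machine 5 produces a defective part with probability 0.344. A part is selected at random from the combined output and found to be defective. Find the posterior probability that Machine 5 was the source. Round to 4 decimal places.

P(defective|M1) = 0.307; P(defective|M2) = 0.349; P(defective|M3) = 0.194; P(defective|M4) = 0.271; P(defective|M5) = 0.344.
Prior × likelihood for each source: 0.12·0.307=0.03684, 0.15·0.349=0.05235, 0.23·0.194=0.04462, 0.19·0.271=0.05149, 0.31·0.344=0.1066. Summing gives P(defective) = 0.29194.
P(Machine 5 | defective) = 0.1066 / 0.29194 = 0.3653.

Posterior probability ≈ 0.3653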